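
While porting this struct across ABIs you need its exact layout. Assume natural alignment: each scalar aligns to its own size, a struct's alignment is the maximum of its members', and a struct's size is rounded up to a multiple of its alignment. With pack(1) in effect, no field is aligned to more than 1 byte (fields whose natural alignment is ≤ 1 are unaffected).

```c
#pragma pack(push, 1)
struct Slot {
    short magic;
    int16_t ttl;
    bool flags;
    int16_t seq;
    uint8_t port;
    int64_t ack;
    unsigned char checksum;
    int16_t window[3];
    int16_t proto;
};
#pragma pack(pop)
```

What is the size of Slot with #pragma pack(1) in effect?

0..2  magic  (2B, 1-aligned)
2..4  ttl  (2B, 1-aligned)
4..5  flags  (1B, 1-aligned)
5..7  seq  (2B, 1-aligned)
7..8  port  (1B, 1-aligned)
8..16  ack  (8B, 1-aligned)
16..17  checksum  (1B, 1-aligned)
17..23  window  (6B, 1-aligned)
23..25  proto  (2B, 1-aligned)
sizeof = 25, alignof = 1

25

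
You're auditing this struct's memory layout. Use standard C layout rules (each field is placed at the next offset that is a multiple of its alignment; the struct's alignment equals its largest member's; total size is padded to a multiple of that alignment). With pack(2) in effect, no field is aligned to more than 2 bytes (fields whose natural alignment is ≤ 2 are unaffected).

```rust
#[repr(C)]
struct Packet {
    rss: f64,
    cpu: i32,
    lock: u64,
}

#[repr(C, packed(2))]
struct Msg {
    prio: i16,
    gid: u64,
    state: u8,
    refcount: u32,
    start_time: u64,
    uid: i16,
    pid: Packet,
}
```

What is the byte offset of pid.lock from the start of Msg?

Packet: 0..8  rss  (8B, 8-aligned); 8..12  cpu  (4B, 4-aligned); 12..16  -- padding (4B); 16..24  lock  (8B, 8-aligned); sizeof = 24, alignof = 8
0..2  prio  (2B, 2-aligned)
2..10  gid  (8B, 2-aligned)
10..11  state  (1B, 1-aligned)
11..12  -- padding (1B)
12..16  refcount  (4B, 2-aligned)
16..24  start_time  (8B, 2-aligned)
24..26  uid  (2B, 2-aligned)
26..50  pid  (24B, 2-aligned)
within Packet: lock at 16
26 + 16 = 42

42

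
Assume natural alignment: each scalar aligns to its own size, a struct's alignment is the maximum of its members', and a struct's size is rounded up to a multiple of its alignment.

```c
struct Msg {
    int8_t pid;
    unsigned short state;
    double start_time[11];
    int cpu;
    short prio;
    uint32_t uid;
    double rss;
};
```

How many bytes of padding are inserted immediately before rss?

@0: pid [1B, align 1] → 1
+1 pad (align 2)
@2: state [2B, align 2] → 4
+4 pad (align 8)
@8: start_time [88B, align 8] → 96
@96: cpu [4B, align 4] → 100
@100: prio [2B, align 2] → 102
+2 pad (align 4)
@104: uid [4B, align 4] → 108
+4 pad (align 8)
@112: rss [8B, align 8] → 120

4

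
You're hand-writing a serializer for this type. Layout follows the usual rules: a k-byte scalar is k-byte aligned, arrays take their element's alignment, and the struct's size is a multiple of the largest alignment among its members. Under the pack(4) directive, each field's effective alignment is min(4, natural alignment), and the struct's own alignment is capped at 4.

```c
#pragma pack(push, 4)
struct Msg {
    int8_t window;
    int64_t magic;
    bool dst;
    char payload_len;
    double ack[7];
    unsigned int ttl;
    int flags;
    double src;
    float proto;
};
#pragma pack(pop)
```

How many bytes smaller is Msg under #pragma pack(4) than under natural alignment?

12

natural layout:
  @0: window [1B, align 1] → 1
  +7 pad (align 8)
  @8: magic [8B, align 8] → 16
  @16: dst [1B, align 1] → 17
  @17: payload_len [1B, align 1] → 18
  +6 pad (align 8)
  @24: ack [56B, align 8] → 80
  @80: ttl [4B, align 4] → 84
  @84: flags [4B, align 4] → 88
  @88: src [8B, align 8] → 96
  @96: proto [4B, align 4] → 100
  +4 tail pad (align 8)
  size 104, align 8
packed(4) layout:
  @0: window [1B, align 1] → 1
  +3 pad (align 4)
  @4: magic [8B, align 4] → 12
  @12: dst [1B, align 1] → 13
  @13: payload_len [1B, align 1] → 14
  +2 pad (align 4)
  @16: ack [56B, align 4] → 72
  @72: ttl [4B, align 4] → 76
  @76: flags [4B, align 4] → 80
  @80: src [8B, align 4] → 88
  @88: proto [4B, align 4] → 92
  size 92, align 4
104 − 92 = 12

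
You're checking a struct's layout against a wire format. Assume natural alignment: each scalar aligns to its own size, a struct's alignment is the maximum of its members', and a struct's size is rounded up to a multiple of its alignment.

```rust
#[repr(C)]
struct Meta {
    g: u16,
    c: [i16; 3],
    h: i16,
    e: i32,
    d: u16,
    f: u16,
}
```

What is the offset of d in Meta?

16

@0: g [2B, align 2] → 2
@2: c [6B, align 2] → 8
@8: h [2B, align 2] → 10
+2 pad (align 4)
@12: e [4B, align 4] → 16
@16: d [2B, align 2] → 18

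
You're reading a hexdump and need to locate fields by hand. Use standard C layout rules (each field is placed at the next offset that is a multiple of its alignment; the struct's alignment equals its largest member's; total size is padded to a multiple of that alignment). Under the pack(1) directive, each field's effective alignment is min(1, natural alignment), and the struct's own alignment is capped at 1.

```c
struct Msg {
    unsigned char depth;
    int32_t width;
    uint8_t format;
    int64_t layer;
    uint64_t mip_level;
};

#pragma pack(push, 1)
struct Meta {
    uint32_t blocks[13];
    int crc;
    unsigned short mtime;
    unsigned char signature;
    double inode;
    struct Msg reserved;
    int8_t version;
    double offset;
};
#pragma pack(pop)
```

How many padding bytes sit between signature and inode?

0

Msg: 0..1  depth  (1B, 1-aligned); 1..4  -- padding (3B); 4..8  width  (4B, 4-aligned); 8..9  format  (1B, 1-aligned); 9..16  -- padding (7B); 16..24  layer  (8B, 8-aligned); 24..32  mip_level  (8B, 8-aligned); sizeof = 32, alignof = 8
0..52  blocks  (52B, 1-aligned)
52..56  crc  (4B, 1-aligned)
56..58  mtime  (2B, 1-aligned)
58..59  signature  (1B, 1-aligned)
59..67  inode  (8B, 1-aligned)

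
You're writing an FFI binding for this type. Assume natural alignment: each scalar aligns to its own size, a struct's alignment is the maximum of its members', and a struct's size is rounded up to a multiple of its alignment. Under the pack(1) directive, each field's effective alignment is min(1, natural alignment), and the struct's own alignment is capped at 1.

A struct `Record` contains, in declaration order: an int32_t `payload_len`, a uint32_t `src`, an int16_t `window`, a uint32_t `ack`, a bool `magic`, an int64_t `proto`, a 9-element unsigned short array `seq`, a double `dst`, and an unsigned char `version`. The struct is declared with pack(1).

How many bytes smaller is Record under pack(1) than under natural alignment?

22

natural layout:
  0..4  payload_len  (4B, 4-aligned)
  4..8  src  (4B, 4-aligned)
  8..10  window  (2B, 2-aligned)
  10..12  -- padding (2B)
  12..16  ack  (4B, 4-aligned)
  16..17  magic  (1B, 1-aligned)
  17..24  -- padding (7B)
  24..32  proto  (8B, 8-aligned)
  32..50  seq  (18B, 2-aligned)
  50..56  -- padding (6B)
  56..64  dst  (8B, 8-aligned)
  64..65  version  (1B, 1-aligned)
  65..72  -- tail padding (7B)
  sizeof = 72, alignof = 8
packed(1) layout:
  0..4  payload_len  (4B, 1-aligned)
  4..8  src  (4B, 1-aligned)
  8..10  window  (2B, 1-aligned)
  10..14  ack  (4B, 1-aligned)
  14..15  magic  (1B, 1-aligned)
  15..23  proto  (8B, 1-aligned)
  23..41  seq  (18B, 1-aligned)
  41..49  dst  (8B, 1-aligned)
  49..50  version  (1B, 1-aligned)
  sizeof = 50, alignof = 1
72 − 50 = 22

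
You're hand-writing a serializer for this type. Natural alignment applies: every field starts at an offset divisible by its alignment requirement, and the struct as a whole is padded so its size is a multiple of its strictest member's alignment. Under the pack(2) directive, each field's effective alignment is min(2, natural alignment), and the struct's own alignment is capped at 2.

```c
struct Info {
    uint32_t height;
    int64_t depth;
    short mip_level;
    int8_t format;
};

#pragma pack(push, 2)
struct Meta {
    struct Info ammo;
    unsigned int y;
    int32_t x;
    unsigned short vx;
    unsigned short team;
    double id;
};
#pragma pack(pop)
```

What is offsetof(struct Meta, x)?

Info: height at 0 (size 4, align 4) → ends 4; pad 4 to align 8 for depth; depth at 8 (size 8, align 8) → ends 16; mip_level at 16 (size 2, align 2) → ends 18; format at 18 (size 1, align 1) → ends 19; tail pad 5 to reach multiple of 8; total 24 bytes, alignment 8
ammo at 0 (size 24, align 2) → ends 24
y at 24 (size 4, align 2) → ends 28
x at 28 (size 4, align 2) → ends 32

28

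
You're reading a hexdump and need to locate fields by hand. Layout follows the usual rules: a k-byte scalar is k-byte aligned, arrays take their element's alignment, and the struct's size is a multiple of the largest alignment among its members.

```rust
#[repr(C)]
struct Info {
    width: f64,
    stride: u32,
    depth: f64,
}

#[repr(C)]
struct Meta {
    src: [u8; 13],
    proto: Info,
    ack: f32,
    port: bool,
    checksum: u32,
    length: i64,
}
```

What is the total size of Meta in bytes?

64

Info: @0: width [8B, align 8] → 8; @8: stride [4B, align 4] → 12; +4 pad (align 8); @16: depth [8B, align 8] → 24; size 24, align 8
@0: src [13B, align 1] → 13
+3 pad (align 8)
@16: proto [24B, align 8] → 40
@40: ack [4B, align 4] → 44
@44: port [1B, align 1] → 45
+3 pad (align 4)
@48: checksum [4B, align 4] → 52
+4 pad (align 8)
@56: length [8B, align 8] → 64
size 64, align 8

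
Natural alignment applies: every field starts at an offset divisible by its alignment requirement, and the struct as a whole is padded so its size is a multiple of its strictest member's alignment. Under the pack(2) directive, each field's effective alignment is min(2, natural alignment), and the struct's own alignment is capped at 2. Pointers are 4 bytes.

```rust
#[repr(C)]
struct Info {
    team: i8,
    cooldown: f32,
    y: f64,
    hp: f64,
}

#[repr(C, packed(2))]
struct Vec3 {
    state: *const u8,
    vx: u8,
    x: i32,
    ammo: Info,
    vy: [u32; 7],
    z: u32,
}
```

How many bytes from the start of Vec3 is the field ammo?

Info: @0: team [1B, align 1] → 1; +3 pad (align 4); @4: cooldown [4B, align 4] → 8; @8: y [8B, align 8] → 16; @16: hp [8B, align 8] → 24; size 24, align 8
@0: state [4B, align 2] → 4
@4: vx [1B, align 1] → 5
+1 pad (align 2)
@6: x [4B, align 2] → 10
@10: ammo [24B, align 2] → 34

10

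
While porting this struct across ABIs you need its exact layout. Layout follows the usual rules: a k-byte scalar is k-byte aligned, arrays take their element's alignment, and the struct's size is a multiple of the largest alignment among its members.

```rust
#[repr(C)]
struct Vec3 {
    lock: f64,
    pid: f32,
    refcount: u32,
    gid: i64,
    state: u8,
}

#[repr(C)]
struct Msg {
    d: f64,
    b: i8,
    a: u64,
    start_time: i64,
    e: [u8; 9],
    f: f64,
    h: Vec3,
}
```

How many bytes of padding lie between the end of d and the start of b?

0

Vec3: @0: lock [8B, align 8] → 8; @8: pid [4B, align 4] → 12; @12: refcount [4B, align 4] → 16; @16: gid [8B, align 8] → 24; @24: state [1B, align 1] → 25; +7 tail pad (align 8); size 32, align 8
@0: d [8B, align 8] → 8
@8: b [1B, align 1] → 9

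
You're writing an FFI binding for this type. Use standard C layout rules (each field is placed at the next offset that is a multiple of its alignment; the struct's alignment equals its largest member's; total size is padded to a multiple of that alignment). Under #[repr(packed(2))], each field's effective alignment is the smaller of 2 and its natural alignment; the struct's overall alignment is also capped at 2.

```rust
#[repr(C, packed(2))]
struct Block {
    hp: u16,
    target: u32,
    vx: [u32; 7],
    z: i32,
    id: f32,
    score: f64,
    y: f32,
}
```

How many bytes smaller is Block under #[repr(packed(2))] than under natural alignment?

natural layout:
  hp at 0 (size 2, align 2) → ends 2
  pad 2 to align 4 for target
  target at 4 (size 4, align 4) → ends 8
  vx at 8 (size 28, align 4) → ends 36
  z at 36 (size 4, align 4) → ends 40
  id at 40 (size 4, align 4) → ends 44
  pad 4 to align 8 for score
  score at 48 (size 8, align 8) → ends 56
  y at 56 (size 4, align 4) → ends 60
  tail pad 4 to reach multiple of 8
  total 64 bytes, alignment 8
packed(2) layout:
  hp at 0 (size 2, align 2) → ends 2
  target at 2 (size 4, align 2) → ends 6
  vx at 6 (size 28, align 2) → ends 34
  z at 34 (size 4, align 2) → ends 38
  id at 38 (size 4, align 2) → ends 42
  score at 42 (size 8, align 2) → ends 50
  y at 50 (size 4, align 2) → ends 54
  total 54 bytes, alignment 2
64 − 54 = 10

10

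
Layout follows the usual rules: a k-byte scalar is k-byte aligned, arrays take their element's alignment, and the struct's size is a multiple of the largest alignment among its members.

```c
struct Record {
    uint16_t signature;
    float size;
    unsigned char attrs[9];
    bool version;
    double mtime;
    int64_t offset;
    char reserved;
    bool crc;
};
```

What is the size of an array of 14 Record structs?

672

@0: signature [2B, align 2] → 2
+2 pad (align 4)
@4: size [4B, align 4] → 8
@8: attrs [9B, align 1] → 17
@17: version [1B, align 1] → 18
+6 pad (align 8)
@24: mtime [8B, align 8] → 32
@32: offset [8B, align 8] → 40
@40: reserved [1B, align 1] → 41
@41: crc [1B, align 1] → 42
+6 tail pad (align 8)
size 48, align 8
array of 14: 14 × 48 = 672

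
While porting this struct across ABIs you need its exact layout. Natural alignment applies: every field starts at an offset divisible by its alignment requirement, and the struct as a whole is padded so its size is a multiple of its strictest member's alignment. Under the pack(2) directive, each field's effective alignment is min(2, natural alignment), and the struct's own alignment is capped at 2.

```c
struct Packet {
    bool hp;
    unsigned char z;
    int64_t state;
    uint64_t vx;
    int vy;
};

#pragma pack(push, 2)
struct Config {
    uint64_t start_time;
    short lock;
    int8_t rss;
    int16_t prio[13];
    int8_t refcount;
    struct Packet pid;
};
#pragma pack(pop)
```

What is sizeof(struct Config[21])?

Packet: hp at 0 (size 1, align 1) → ends 1; z at 1 (size 1, align 1) → ends 2; pad 6 to align 8 for state; state at 8 (size 8, align 8) → ends 16; vx at 16 (size 8, align 8) → ends 24; vy at 24 (size 4, align 4) → ends 28; tail pad 4 to reach multiple of 8; total 32 bytes, alignment 8
start_time at 0 (size 8, align 2) → ends 8
lock at 8 (size 2, align 2) → ends 10
rss at 10 (size 1, align 1) → ends 11
pad 1 to align 2 for prio
prio at 12 (size 26, align 2) → ends 38
refcount at 38 (size 1, align 1) → ends 39
pad 1 to align 2 for pid
pid at 40 (size 32, align 2) → ends 72
total 72 bytes, alignment 2
array of 21: 21 × 72 = 1512

1512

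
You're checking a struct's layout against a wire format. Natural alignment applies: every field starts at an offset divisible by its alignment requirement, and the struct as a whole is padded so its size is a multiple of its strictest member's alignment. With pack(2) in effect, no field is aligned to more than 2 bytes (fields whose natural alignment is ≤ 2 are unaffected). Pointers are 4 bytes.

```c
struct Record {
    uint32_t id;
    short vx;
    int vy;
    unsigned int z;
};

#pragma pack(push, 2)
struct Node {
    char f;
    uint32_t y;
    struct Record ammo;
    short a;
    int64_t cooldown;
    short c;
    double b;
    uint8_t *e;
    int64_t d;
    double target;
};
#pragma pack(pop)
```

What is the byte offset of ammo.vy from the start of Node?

Record: 0..4  id  (4B, 4-aligned); 4..6  vx  (2B, 2-aligned); 6..8  -- padding (2B); 8..12  vy  (4B, 4-aligned); 12..16  z  (4B, 4-aligned); sizeof = 16, alignof = 4
0..1  f  (1B, 1-aligned)
1..2  -- padding (1B)
2..6  y  (4B, 2-aligned)
6..22  ammo  (16B, 2-aligned)
within Record: vy at 8
6 + 8 = 14

14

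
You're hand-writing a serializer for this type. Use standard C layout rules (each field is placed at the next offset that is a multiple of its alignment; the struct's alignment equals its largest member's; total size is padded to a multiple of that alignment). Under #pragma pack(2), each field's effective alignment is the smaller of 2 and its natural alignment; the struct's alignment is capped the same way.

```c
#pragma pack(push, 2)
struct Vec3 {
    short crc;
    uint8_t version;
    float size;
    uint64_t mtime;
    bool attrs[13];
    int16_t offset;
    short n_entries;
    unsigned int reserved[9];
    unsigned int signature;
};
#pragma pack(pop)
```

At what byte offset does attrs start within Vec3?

16

0..2  crc  (2B, 2-aligned)
2..3  version  (1B, 1-aligned)
3..4  -- padding (1B)
4..8  size  (4B, 2-aligned)
8..16  mtime  (8B, 2-aligned)
16..29  attrs  (13B, 1-aligned)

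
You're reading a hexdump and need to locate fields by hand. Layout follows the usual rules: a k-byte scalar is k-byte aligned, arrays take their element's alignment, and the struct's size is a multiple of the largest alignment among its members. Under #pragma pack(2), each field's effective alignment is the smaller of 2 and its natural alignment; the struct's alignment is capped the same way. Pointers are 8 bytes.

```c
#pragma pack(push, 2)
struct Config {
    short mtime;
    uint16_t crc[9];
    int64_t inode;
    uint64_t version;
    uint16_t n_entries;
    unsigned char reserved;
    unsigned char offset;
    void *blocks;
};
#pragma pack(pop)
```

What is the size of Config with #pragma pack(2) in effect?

mtime at 0 (size 2, align 2) → ends 2
crc at 2 (size 18, align 2) → ends 20
inode at 20 (size 8, align 2) → ends 28
version at 28 (size 8, align 2) → ends 36
n_entries at 36 (size 2, align 2) → ends 38
reserved at 38 (size 1, align 1) → ends 39
offset at 39 (size 1, align 1) → ends 40
blocks at 40 (size 8, align 2) → ends 48
total 48 bytes, alignment 2

48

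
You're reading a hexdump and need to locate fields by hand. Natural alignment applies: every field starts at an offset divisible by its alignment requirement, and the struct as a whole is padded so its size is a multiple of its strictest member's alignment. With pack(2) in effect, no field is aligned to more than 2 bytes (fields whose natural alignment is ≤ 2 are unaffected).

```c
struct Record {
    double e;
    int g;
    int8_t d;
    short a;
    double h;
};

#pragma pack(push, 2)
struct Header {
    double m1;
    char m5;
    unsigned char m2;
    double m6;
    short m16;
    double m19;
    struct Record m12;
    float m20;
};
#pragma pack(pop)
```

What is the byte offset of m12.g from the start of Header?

36

Record: @0: e [8B, align 8] → 8; @8: g [4B, align 4] → 12; @12: d [1B, align 1] → 13; +1 pad (align 2); @14: a [2B, align 2] → 16; @16: h [8B, align 8] → 24; size 24, align 8
@0: m1 [8B, align 2] → 8
@8: m5 [1B, align 1] → 9
@9: m2 [1B, align 1] → 10
@10: m6 [8B, align 2] → 18
@18: m16 [2B, align 2] → 20
@20: m19 [8B, align 2] → 28
@28: m12 [24B, align 2] → 52
within Record: g at 8
28 + 8 = 36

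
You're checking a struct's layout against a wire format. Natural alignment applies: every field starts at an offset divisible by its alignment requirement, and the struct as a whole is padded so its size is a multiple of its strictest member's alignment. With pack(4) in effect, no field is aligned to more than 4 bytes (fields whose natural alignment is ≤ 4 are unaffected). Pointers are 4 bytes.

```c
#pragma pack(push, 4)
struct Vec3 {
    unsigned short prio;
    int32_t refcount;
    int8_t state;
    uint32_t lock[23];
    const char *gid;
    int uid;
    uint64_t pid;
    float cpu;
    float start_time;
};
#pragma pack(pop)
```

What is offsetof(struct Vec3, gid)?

@0: prio [2B, align 2] → 2
+2 pad (align 4)
@4: refcount [4B, align 4] → 8
@8: state [1B, align 1] → 9
+3 pad (align 4)
@12: lock [92B, align 4] → 104
@104: gid [4B, align 4] → 108

104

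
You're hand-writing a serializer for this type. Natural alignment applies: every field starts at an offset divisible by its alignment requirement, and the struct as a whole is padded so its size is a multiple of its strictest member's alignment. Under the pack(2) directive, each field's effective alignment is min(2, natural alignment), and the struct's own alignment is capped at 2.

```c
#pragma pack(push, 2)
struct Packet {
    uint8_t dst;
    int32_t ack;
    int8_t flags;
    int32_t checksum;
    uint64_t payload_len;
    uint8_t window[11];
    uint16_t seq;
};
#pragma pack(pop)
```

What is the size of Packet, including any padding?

0..1  dst  (1B, 1-aligned)
1..2  -- padding (1B)
2..6  ack  (4B, 2-aligned)
6..7  flags  (1B, 1-aligned)
7..8  -- padding (1B)
8..12  checksum  (4B, 2-aligned)
12..20  payload_len  (8B, 2-aligned)
20..31  window  (11B, 1-aligned)
31..32  -- padding (1B)
32..34  seq  (2B, 2-aligned)
sizeof = 34, alignof = 2

34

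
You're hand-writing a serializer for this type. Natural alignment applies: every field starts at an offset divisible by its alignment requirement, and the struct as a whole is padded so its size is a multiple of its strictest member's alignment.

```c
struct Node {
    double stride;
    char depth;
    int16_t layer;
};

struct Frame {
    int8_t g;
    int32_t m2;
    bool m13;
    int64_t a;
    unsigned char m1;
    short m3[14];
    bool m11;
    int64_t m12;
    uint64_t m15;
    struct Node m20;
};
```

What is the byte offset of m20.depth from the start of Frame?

80

Node: stride at 0 (size 8, align 8) → ends 8; depth at 8 (size 1, align 1) → ends 9; pad 1 to align 2 for layer; layer at 10 (size 2, align 2) → ends 12; tail pad 4 to reach multiple of 8; total 16 bytes, alignment 8
g at 0 (size 1, align 1) → ends 1
pad 3 to align 4 for m2
m2 at 4 (size 4, align 4) → ends 8
m13 at 8 (size 1, align 1) → ends 9
pad 7 to align 8 for a
a at 16 (size 8, align 8) → ends 24
m1 at 24 (size 1, align 1) → ends 25
pad 1 to align 2 for m3
m3 at 26 (size 28, align 2) → ends 54
m11 at 54 (size 1, align 1) → ends 55
pad 1 to align 8 for m12
m12 at 56 (size 8, align 8) → ends 64
m15 at 64 (size 8, align 8) → ends 72
m20 at 72 (size 16, align 8) → ends 88
within Node: depth at 8
72 + 8 = 80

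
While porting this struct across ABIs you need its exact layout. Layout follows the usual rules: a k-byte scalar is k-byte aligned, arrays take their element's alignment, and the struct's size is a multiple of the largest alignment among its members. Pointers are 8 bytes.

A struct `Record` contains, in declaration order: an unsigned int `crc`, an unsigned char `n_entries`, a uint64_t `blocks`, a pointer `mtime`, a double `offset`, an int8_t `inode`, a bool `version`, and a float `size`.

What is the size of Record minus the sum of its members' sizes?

5

0..4  crc  (4B, 4-aligned)
4..5  n_entries  (1B, 1-aligned)
5..8  -- padding (3B)
8..16  blocks  (8B, 8-aligned)
16..24  mtime  (8B, 8-aligned)
24..32  offset  (8B, 8-aligned)
32..33  inode  (1B, 1-aligned)
33..34  version  (1B, 1-aligned)
34..36  -- padding (2B)
36..40  size  (4B, 4-aligned)
sizeof = 40, alignof = 8
data bytes 35, size 40 → padding 5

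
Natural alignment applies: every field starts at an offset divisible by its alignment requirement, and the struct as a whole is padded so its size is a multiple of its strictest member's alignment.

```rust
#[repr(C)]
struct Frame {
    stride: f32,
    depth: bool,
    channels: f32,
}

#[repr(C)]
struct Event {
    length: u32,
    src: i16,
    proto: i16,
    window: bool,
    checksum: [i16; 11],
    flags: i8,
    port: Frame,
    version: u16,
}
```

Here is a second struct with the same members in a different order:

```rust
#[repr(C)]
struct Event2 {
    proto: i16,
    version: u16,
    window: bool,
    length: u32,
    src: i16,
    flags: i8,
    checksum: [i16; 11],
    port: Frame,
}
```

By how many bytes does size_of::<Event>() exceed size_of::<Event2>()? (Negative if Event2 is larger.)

0

Frame: stride at 0 (size 4, align 4) → ends 4; depth at 4 (size 1, align 1) → ends 5; pad 3 to align 4 for channels; channels at 8 (size 4, align 4) → ends 12; total 12 bytes, alignment 4
length at 0 (size 4, align 4) → ends 4
src at 4 (size 2, align 2) → ends 6
proto at 6 (size 2, align 2) → ends 8
window at 8 (size 1, align 1) → ends 9
pad 1 to align 2 for checksum
checksum at 10 (size 22, align 2) → ends 32
flags at 32 (size 1, align 1) → ends 33
pad 3 to align 4 for port
port at 36 (size 12, align 4) → ends 48
version at 48 (size 2, align 2) → ends 50
tail pad 2 to reach multiple of 4
total 52 bytes, alignment 4
— Event2 —
proto at 0 (size 2, align 2) → ends 2
version at 2 (size 2, align 2) → ends 4
window at 4 (size 1, align 1) → ends 5
pad 3 to align 4 for length
length at 8 (size 4, align 4) → ends 12
src at 12 (size 2, align 2) → ends 14
flags at 14 (size 1, align 1) → ends 15
pad 1 to align 2 for checksum
checksum at 16 (size 22, align 2) → ends 38
pad 2 to align 4 for port
port at 40 (size 12, align 4) → ends 52
total 52 bytes, alignment 4
52 − 52 = 0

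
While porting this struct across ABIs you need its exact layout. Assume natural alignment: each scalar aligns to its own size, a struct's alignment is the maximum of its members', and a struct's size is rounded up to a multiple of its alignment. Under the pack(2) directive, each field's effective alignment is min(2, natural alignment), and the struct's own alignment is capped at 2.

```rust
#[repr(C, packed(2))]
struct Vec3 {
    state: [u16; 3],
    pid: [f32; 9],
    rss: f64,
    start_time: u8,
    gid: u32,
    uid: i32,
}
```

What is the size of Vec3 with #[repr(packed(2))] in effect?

state at 0 (size 6, align 2) → ends 6
pid at 6 (size 36, align 2) → ends 42
rss at 42 (size 8, align 2) → ends 50
start_time at 50 (size 1, align 1) → ends 51
pad 1 to align 2 for gid
gid at 52 (size 4, align 2) → ends 56
uid at 56 (size 4, align 2) → ends 60
total 60 bytes, alignment 2

60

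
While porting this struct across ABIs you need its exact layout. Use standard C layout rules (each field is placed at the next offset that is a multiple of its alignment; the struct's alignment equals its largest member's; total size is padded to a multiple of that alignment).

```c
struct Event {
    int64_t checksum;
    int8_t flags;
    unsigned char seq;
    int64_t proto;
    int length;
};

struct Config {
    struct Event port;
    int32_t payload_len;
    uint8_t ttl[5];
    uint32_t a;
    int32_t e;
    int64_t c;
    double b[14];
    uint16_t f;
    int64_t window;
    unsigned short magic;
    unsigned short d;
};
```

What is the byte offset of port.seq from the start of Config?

9

Event: 0..8  checksum  (8B, 8-aligned); 8..9  flags  (1B, 1-aligned); 9..10  seq  (1B, 1-aligned); 10..16  -- padding (6B); 16..24  proto  (8B, 8-aligned); 24..28  length  (4B, 4-aligned); 28..32  -- tail padding (4B); sizeof = 32, alignof = 8
0..32  port  (32B, 8-aligned)
within Event: seq at 9
0 + 9 = 9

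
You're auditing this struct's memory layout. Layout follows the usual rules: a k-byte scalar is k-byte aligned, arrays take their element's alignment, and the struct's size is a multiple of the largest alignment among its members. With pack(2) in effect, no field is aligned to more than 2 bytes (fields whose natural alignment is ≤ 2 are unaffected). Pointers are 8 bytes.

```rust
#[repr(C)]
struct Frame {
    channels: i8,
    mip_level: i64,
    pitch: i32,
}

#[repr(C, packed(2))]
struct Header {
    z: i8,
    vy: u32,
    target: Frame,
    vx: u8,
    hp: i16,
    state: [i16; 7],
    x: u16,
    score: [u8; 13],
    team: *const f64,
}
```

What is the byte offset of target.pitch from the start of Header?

Frame: @0: channels [1B, align 1] → 1; +7 pad (align 8); @8: mip_level [8B, align 8] → 16; @16: pitch [4B, align 4] → 20; +4 tail pad (align 8); size 24, align 8
@0: z [1B, align 1] → 1
+1 pad (align 2)
@2: vy [4B, align 2] → 6
@6: target [24B, align 2] → 30
within Frame: pitch at 16
6 + 16 = 22

22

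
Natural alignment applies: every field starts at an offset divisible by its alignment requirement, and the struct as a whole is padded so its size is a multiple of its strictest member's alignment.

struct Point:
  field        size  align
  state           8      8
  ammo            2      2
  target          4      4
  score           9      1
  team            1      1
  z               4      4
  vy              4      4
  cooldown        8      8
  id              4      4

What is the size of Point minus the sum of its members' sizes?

state at 0 (size 8, align 8) → ends 8
ammo at 8 (size 2, align 2) → ends 10
pad 2 to align 4 for target
target at 12 (size 4, align 4) → ends 16
score at 16 (size 9, align 1) → ends 25
team at 25 (size 1, align 1) → ends 26
pad 2 to align 4 for z
z at 28 (size 4, align 4) → ends 32
vy at 32 (size 4, align 4) → ends 36
pad 4 to align 8 for cooldown
cooldown at 40 (size 8, align 8) → ends 48
id at 48 (size 4, align 4) → ends 52
tail pad 4 to reach multiple of 8
total 56 bytes, alignment 8
data bytes 44, size 56 → padding 12

12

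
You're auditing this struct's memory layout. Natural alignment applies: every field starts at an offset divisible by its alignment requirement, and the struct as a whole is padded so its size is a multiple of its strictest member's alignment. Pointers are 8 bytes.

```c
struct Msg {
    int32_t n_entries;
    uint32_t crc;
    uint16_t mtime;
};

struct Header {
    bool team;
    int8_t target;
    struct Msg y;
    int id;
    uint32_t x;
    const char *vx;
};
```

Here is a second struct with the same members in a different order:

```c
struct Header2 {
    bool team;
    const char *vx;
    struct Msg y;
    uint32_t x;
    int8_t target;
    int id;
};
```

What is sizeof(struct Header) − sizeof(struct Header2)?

Msg: n_entries at 0 (size 4, align 4) → ends 4; crc at 4 (size 4, align 4) → ends 8; mtime at 8 (size 2, align 2) → ends 10; tail pad 2 to reach multiple of 4; total 12 bytes, alignment 4
team at 0 (size 1, align 1) → ends 1
target at 1 (size 1, align 1) → ends 2
pad 2 to align 4 for y
y at 4 (size 12, align 4) → ends 16
id at 16 (size 4, align 4) → ends 20
x at 20 (size 4, align 4) → ends 24
vx at 24 (size 8, align 8) → ends 32
total 32 bytes, alignment 8
— Header2 —
team at 0 (size 1, align 1) → ends 1
pad 7 to align 8 for vx
vx at 8 (size 8, align 8) → ends 16
y at 16 (size 12, align 4) → ends 28
x at 28 (size 4, align 4) → ends 32
target at 32 (size 1, align 1) → ends 33
pad 3 to align 4 for id
id at 36 (size 4, align 4) → ends 40
total 40 bytes, alignment 8
32 − 40 = -8

-8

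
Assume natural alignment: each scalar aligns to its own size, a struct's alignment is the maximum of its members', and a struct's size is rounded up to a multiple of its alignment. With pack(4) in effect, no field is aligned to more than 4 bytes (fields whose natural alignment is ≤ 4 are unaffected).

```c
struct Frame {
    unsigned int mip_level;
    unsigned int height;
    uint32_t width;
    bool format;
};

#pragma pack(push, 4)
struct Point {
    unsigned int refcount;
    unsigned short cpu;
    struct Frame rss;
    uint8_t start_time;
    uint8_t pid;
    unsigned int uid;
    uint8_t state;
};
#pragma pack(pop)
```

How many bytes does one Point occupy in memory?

36

Frame: mip_level at 0 (size 4, align 4) → ends 4; height at 4 (size 4, align 4) → ends 8; width at 8 (size 4, align 4) → ends 12; format at 12 (size 1, align 1) → ends 13; tail pad 3 to reach multiple of 4; total 16 bytes, alignment 4
refcount at 0 (size 4, align 4) → ends 4
cpu at 4 (size 2, align 2) → ends 6
pad 2 to align 4 for rss
rss at 8 (size 16, align 4) → ends 24
start_time at 24 (size 1, align 1) → ends 25
pid at 25 (size 1, align 1) → ends 26
pad 2 to align 4 for uid
uid at 28 (size 4, align 4) → ends 32
state at 32 (size 1, align 1) → ends 33
tail pad 3 to reach multiple of 4
total 36 bytes, alignment 4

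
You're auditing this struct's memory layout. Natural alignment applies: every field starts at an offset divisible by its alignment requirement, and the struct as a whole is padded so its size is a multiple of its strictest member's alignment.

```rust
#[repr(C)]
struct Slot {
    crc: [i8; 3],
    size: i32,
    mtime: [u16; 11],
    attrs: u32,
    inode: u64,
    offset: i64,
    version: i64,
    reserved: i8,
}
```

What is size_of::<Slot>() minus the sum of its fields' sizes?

0..3  crc  (3B, 1-aligned)
3..4  -- padding (1B)
4..8  size  (4B, 4-aligned)
8..30  mtime  (22B, 2-aligned)
30..32  -- padding (2B)
32..36  attrs  (4B, 4-aligned)
36..40  -- padding (4B)
40..48  inode  (8B, 8-aligned)
48..56  offset  (8B, 8-aligned)
56..64  version  (8B, 8-aligned)
64..65  reserved  (1B, 1-aligned)
65..72  -- tail padding (7B)
sizeof = 72, alignof = 8
data bytes 58, size 72 → padding 14

14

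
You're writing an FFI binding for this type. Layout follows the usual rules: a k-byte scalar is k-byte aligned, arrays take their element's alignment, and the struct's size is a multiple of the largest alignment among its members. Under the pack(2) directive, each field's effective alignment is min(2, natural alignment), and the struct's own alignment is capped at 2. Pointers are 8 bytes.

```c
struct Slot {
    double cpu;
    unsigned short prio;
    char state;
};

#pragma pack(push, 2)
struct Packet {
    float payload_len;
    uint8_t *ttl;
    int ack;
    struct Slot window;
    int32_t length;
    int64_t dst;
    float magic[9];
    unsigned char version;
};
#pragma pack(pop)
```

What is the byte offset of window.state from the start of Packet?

26

Slot: @0: cpu [8B, align 8] → 8; @8: prio [2B, align 2] → 10; @10: state [1B, align 1] → 11; +5 tail pad (align 8); size 16, align 8
@0: payload_len [4B, align 2] → 4
@4: ttl [8B, align 2] → 12
@12: ack [4B, align 2] → 16
@16: window [16B, align 2] → 32
within Slot: state at 10
16 + 10 = 26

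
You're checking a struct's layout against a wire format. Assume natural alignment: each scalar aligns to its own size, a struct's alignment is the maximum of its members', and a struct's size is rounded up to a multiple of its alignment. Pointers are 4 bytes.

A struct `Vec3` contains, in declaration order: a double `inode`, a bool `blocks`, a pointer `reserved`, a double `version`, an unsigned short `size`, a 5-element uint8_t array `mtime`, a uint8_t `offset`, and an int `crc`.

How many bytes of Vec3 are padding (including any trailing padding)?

7

@0: inode [8B, align 8] → 8
@8: blocks [1B, align 1] → 9
+3 pad (align 4)
@12: reserved [4B, align 4] → 16
@16: version [8B, align 8] → 24
@24: size [2B, align 2] → 26
@26: mtime [5B, align 1] → 31
@31: offset [1B, align 1] → 32
@32: crc [4B, align 4] → 36
+4 tail pad (align 8)
size 40, align 8
data bytes 33, size 40 → padding 7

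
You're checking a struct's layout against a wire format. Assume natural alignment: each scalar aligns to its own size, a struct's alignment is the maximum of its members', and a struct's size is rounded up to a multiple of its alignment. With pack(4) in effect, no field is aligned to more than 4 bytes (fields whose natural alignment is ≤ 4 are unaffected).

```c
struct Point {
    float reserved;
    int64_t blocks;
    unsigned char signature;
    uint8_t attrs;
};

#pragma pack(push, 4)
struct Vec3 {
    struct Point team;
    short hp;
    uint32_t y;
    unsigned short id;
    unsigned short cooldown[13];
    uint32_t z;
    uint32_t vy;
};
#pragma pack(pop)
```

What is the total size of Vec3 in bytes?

68 bytes

Point: 0..4  reserved  (4B, 4-aligned); 4..8  -- padding (4B); 8..16  blocks  (8B, 8-aligned); 16..17  signature  (1B, 1-aligned); 17..18  attrs  (1B, 1-aligned); 18..24  -- tail padding (6B); sizeof = 24, alignof = 8
0..24  team  (24B, 4-aligned)
24..26  hp  (2B, 2-aligned)
26..28  -- padding (2B)
28..32  y  (4B, 4-aligned)
32..34  id  (2B, 2-aligned)
34..60  cooldown  (26B, 2-aligned)
60..64  z  (4B, 4-aligned)
64..68  vy  (4B, 4-aligned)
sizeof = 68, alignof = 4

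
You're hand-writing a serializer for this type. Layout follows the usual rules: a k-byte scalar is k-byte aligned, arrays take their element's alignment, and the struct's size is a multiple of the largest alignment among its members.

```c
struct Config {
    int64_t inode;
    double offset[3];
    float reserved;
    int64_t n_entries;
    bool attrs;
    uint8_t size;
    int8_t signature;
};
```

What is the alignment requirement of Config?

member alignments: inode=8, offset=8, reserved=4, n_entries=8, attrs=1, size=1, signature=1
max = 8

8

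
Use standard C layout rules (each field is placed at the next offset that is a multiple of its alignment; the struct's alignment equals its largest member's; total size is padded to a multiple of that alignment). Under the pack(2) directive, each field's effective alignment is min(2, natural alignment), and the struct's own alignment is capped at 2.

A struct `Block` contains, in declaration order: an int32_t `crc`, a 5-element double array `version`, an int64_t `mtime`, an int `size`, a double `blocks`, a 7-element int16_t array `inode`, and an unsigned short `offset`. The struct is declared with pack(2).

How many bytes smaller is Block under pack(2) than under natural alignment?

8

natural layout:
  @0: crc [4B, align 4] → 4
  +4 pad (align 8)
  @8: version [40B, align 8] → 48
  @48: mtime [8B, align 8] → 56
  @56: size [4B, align 4] → 60
  +4 pad (align 8)
  @64: blocks [8B, align 8] → 72
  @72: inode [14B, align 2] → 86
  @86: offset [2B, align 2] → 88
  size 88, align 8
packed(2) layout:
  @0: crc [4B, align 2] → 4
  @4: version [40B, align 2] → 44
  @44: mtime [8B, align 2] → 52
  @52: size [4B, align 2] → 56
  @56: blocks [8B, align 2] → 64
  @64: inode [14B, align 2] → 78
  @78: offset [2B, align 2] → 80
  size 80, align 2
88 − 80 = 8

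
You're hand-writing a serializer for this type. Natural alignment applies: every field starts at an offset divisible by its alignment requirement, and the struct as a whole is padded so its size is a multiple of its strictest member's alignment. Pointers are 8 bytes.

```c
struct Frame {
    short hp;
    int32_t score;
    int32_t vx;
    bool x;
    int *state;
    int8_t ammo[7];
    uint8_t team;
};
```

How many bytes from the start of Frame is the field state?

0..2  hp  (2B, 2-aligned)
2..4  -- padding (2B)
4..8  score  (4B, 4-aligned)
8..12  vx  (4B, 4-aligned)
12..13  x  (1B, 1-aligned)
13..16  -- padding (3B)
16..24  state  (8B, 8-aligned)

16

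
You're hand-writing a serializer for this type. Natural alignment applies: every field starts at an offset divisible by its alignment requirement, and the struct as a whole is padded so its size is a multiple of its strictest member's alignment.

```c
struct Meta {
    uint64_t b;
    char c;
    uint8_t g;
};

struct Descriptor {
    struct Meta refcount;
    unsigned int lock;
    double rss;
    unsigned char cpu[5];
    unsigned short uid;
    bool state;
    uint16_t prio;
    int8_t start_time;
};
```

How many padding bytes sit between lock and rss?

4

Meta: 0..8  b  (8B, 8-aligned); 8..9  c  (1B, 1-aligned); 9..10  g  (1B, 1-aligned); 10..16  -- tail padding (6B); sizeof = 16, alignof = 8
0..16  refcount  (16B, 8-aligned)
16..20  lock  (4B, 4-aligned)
20..24  -- padding (4B)
24..32  rss  (8B, 8-aligned)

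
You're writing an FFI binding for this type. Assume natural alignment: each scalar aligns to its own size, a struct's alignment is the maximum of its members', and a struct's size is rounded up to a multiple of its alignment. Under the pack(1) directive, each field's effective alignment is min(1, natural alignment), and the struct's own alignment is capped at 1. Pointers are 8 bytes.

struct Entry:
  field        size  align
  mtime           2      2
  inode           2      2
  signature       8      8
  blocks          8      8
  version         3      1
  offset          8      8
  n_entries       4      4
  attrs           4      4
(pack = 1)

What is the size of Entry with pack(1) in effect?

39

mtime at 0 (size 2, align 1) → ends 2
inode at 2 (size 2, align 1) → ends 4
signature at 4 (size 8, align 1) → ends 12
blocks at 12 (size 8, align 1) → ends 20
version at 20 (size 3, align 1) → ends 23
offset at 23 (size 8, align 1) → ends 31
n_entries at 31 (size 4, align 1) → ends 35
attrs at 35 (size 4, align 1) → ends 39
total 39 bytes, alignment 1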